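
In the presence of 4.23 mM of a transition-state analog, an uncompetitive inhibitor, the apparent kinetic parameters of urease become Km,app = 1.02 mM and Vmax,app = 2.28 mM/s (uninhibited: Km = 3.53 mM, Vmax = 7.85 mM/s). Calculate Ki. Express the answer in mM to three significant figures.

1.73 mM

Uncompetitive: Vmax,app = Vmax/α (and Km,app = Km/α) with α = 1 + [I]/Ki.
α = Vmax/Vmax,app = 7.85/2.28 = 3.443.
Since α = 1 + [I]/Ki, [I]/Ki = 3.443 − 1 = 2.443 and Ki = 4.23/2.443 = 1.73 mM.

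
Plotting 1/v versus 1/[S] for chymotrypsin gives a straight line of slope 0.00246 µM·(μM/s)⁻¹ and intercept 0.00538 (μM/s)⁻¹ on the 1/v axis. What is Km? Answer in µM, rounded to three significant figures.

0.457 µM

y-intercept = 1/Vmax ⇒ Vmax = 186 μM/s; slope = Km/Vmax ⇒ Km = slope × Vmax.
Km = 0.00246 × 186 = 0.457 µM.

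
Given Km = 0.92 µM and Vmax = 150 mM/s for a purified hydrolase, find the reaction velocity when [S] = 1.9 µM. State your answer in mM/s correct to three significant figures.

v = Vmax·[S]/(Km + [S]) = 150 × 1.9 / (0.92 + 1.9)
  = 285.0 / 2.820 = 101 mM/s.

101 mM/s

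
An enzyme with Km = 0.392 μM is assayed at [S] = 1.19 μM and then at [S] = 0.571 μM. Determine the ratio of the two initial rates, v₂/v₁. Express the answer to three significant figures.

0.788

The fractional saturations are [S]/(Km+[S]) = 1.19/1.582 = 0.7522 and 0.571/0.9630 = 0.5929.
v₂/v₁ is just their ratio: 0.5929/0.7522 = 0.788.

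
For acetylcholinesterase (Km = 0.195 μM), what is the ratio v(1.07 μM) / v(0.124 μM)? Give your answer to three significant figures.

2.18

Since Vmax cancels, v₂/v₁ = [S]₂(Km+[S]₁) / [S]₁(Km+[S]₂).
= 1.07×(0.195+0.124) / (0.124×(0.195+1.07)) = 0.3413/0.1569 = 2.18.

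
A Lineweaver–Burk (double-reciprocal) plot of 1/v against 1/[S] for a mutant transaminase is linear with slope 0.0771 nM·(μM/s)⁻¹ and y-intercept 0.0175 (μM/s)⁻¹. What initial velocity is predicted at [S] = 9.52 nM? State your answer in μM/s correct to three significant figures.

The y-intercept is 1/Vmax, so Vmax = 1/0.0175 = 57.1 μM/s.
The slope is Km/Vmax, so Km = 0.0771 × 57.1 = 4.41 nM.
Then v = 57.1 × 9.52/(4.41 + 9.52) = 39.1 μM/s.

39.1 μM/s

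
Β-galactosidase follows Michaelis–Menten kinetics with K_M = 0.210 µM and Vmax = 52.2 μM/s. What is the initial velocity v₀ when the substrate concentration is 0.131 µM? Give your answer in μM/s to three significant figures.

20.1 μM/s

v = Vmax·[S]/(Km + [S]) = 52.2 × 0.131 / (0.210 + 0.131)
  = 6.838 / 0.3410 = 20.1 μM/s.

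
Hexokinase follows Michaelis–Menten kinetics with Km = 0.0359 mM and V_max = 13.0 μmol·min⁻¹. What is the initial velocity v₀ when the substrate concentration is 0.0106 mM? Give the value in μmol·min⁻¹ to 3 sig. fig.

v = Vmax·[S]/(Km + [S]) = 13.0 × 0.0106 / (0.0359 + 0.0106)
  = 0.1378 / 0.04650 = 2.96 μmol·min⁻¹.

2.96 μmol·min⁻¹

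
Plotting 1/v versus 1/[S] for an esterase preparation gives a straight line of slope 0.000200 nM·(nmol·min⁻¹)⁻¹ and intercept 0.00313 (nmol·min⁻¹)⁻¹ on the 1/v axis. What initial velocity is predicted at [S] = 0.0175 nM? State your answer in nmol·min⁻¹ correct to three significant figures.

The y-intercept is 1/Vmax, so Vmax = 1/0.00313 = 319 nmol·min⁻¹.
The slope is Km/Vmax, so Km = 0.000200 × 319 = 0.0639 nM.
Then v = 319 × 0.0175/(0.0639 + 0.0175) = 68.7 nmol·min⁻¹.

68.7 nmol·min⁻¹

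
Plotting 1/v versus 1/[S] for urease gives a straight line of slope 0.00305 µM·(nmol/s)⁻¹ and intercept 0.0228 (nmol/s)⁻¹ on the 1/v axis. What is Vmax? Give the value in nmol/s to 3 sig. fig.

The y-intercept of a Lineweaver–Burk plot equals 1/Vmax, so Vmax = 1/0.0228 = 43.9 nmol/s.

43.9 nmol/s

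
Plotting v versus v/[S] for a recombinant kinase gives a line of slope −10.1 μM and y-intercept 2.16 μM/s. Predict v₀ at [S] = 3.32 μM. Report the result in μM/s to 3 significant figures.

0.534 μM/s

In the Eadie–Hofstee form v = Vmax − Km·(v/[S]), the slope is −Km and the intercept is Vmax, so Km = 10.1 μM and Vmax = 2.16 μM/s.
v = 2.16 × 3.32/(10.1 + 3.32) = 0.534 μM/s.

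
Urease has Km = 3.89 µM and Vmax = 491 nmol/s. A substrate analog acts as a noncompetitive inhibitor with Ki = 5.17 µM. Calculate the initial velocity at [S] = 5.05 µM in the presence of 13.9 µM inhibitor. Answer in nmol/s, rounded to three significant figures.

α = 1 + [I]/Ki = 1 + 13.9/5.17 = 3.689.
For a noncompetitive inhibitor, Vmax is reduced to Vmax/α while Km is unchanged: Km,app = 3.89 µM, Vmax,app = 133 nmol/s.
v = Vmax,app·[S]/(Km,app + [S]) = 133 × 5.05/(3.89 + 5.05) = 75.2 nmol/s.

75.2 nmol/s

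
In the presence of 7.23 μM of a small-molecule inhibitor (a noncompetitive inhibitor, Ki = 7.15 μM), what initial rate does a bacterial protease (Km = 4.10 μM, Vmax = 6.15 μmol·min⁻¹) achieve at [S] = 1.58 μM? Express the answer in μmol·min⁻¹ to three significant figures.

With α = 1 + [I]/Ki = 1 + 7.23/7.15 = 2.011, the noncompetitive rate law is v = (Vmax/α)·[S] / (Km + [S]).
v = (6.15/2.011)×1.58 / (4.10 + 1.58) = 4.831/5.680 = 0.851 μmol·min⁻¹.

0.851 μmol·min⁻¹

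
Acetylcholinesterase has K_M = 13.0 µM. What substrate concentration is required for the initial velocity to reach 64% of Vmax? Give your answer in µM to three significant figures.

23.1 µM

v/Vmax = [S]/(Km+[S]) = 0.64, so [S] = Km·0.64/(1 − 0.64) = 13.0 × 1.778.
[S] = 23.1 µM.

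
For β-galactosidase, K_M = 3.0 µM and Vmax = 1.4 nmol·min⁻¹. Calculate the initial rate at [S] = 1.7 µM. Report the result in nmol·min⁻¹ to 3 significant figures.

0.506 nmol·min⁻¹

v = Vmax·[S]/(Km + [S]) = 1.4 × 1.7 / (3.0 + 1.7)
  = 2.380 / 4.700 = 0.506 nmol·min⁻¹.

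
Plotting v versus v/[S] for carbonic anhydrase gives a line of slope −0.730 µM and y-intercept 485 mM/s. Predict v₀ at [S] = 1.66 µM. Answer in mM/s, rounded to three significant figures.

In the Eadie–Hofstee form v = Vmax − Km·(v/[S]), the slope is −Km and the intercept is Vmax, so Km = 0.730 µM and Vmax = 485 mM/s.
v = 485 × 1.66/(0.730 + 1.66) = 337 mM/s.

337 mM/s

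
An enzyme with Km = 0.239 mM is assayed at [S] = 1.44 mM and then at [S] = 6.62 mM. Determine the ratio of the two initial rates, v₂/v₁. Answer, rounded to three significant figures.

1.13

Since Vmax cancels, v₂/v₁ = [S]₂(Km+[S]₁) / [S]₁(Km+[S]₂).
= 6.62×(0.239+1.44) / (1.44×(0.239+6.62)) = 11.11/9.877 = 1.13.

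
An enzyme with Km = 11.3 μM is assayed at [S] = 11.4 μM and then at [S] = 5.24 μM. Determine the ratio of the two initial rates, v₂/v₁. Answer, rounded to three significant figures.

0.631

Since Vmax cancels, v₂/v₁ = [S]₂(Km+[S]₁) / [S]₁(Km+[S]₂).
= 5.24×(11.3+11.4) / (11.4×(11.3+5.24)) = 118.9/188.6 = 0.631.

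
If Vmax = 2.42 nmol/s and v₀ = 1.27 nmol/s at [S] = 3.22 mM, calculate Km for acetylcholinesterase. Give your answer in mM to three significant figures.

2.92 mM

From v = Vmax[S]/(Km+[S]), Km = [S](Vmax − v)/v.
Km = 3.22 × (2.42 − 1.27) / 1.27 = 3.703/1.27 = 2.92 mM.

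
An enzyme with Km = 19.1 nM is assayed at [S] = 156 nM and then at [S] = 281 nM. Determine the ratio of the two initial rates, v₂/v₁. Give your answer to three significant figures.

1.05

The fractional saturations are [S]/(Km+[S]) = 156/175.1 = 0.8909 and 281/300.1 = 0.9364.
v₂/v₁ is just their ratio: 0.9364/0.8909 = 1.05.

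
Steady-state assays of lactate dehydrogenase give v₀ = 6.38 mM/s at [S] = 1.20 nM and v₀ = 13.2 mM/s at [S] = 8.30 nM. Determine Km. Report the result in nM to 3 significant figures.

In reciprocal form, 1/v = (Km/Vmax)·(1/[S]) + 1/Vmax. The two points give (1/[S], 1/v) = (0.8333, 0.1567) and (0.1205, 0.07576).
Slope = (0.1567 − 0.07576)/(0.8333 − 0.1205) = 0.1136; intercept = 0.1567 − 0.1136×0.8333 = 0.06207.
Vmax = 1/intercept = 16.1 mM/s; Km = slope × Vmax = 0.1136 × 16.1 = 1.83 nM.

1.83 nM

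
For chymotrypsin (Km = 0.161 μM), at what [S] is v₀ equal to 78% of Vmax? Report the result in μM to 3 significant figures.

v/Vmax = [S]/(Km+[S]) = 0.78, so [S] = Km·0.78/(1 − 0.78) = 0.161 × 3.545.
[S] = 0.571 μM.

0.571 μM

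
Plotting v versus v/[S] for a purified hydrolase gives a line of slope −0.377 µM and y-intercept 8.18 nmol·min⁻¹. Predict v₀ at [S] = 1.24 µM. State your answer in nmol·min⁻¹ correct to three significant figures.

In the Eadie–Hofstee form v = Vmax − Km·(v/[S]), the slope is −Km and the intercept is Vmax, so Km = 0.377 µM and Vmax = 8.18 nmol·min⁻¹.
v = 8.18 × 1.24/(0.377 + 1.24) = 6.27 nmol·min⁻¹.

6.27 nmol·min⁻¹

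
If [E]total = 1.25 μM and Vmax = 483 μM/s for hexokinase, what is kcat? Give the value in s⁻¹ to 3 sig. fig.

kcat = Vmax/[E]total = 483 μM/s / 1.25 μM = 386 s⁻¹.

386 s⁻¹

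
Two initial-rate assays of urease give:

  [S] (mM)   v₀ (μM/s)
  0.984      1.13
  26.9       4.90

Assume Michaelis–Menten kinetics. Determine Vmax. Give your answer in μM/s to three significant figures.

In reciprocal form, 1/v = (Km/Vmax)·(1/[S]) + 1/Vmax. The two points give (1/[S], 1/v) = (1.016, 0.8850) and (0.03717, 0.2041).
Slope = (0.8850 − 0.2041)/(1.016 − 0.03717) = 0.6954; intercept = 0.8850 − 0.6954×1.016 = 0.1782.
Vmax = 1/intercept = 5.61 μM/s; Km = slope × Vmax = 0.6954 × 5.61 = 3.90 mM.

5.61 μM/s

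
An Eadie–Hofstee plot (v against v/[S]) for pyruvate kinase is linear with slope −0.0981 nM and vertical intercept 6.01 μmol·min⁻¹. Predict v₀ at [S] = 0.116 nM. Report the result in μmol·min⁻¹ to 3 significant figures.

3.26 μmol·min⁻¹

In the Eadie–Hofstee form v = Vmax − Km·(v/[S]), the slope is −Km and the intercept is Vmax, so Km = 0.0981 nM and Vmax = 6.01 μmol·min⁻¹.
v = 6.01 × 0.116/(0.0981 + 0.116) = 3.26 μmol·min⁻¹.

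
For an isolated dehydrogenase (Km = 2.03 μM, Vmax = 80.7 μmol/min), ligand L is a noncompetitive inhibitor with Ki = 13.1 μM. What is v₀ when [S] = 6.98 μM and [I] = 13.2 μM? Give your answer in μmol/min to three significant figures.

α = 1 + [I]/Ki = 1 + 13.2/13.1 = 2.008.
For a noncompetitive inhibitor, Vmax is reduced to Vmax/α while Km is unchanged: Km,app = 2.03 μM, Vmax,app = 40.2 μmol/min.
v = Vmax,app·[S]/(Km,app + [S]) = 40.2 × 6.98/(2.03 + 6.98) = 31.1 μmol/min.

31.1 μmol/min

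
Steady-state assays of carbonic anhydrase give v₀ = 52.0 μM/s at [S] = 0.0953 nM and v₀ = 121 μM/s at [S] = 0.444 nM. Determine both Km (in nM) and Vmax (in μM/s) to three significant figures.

From v = Vmax[S]/(Km+[S]), each point gives Vmax = v(Km+[S])/[S].
Equating: 52.0(Km+0.0953)/0.0953 = 121(Km+0.444)/0.444.
545.6·Km + 52.0 = 272.5·Km + 121, so (545.6 − 272.5)·Km = 121 − 52.0.
Km = 69.00/273.1 = 0.253 nM; then Vmax = 52.0(0.253+0.0953)/0.0953 = 190 μM/s.

Km = 0.253 nM; Vmax = 190 μM/s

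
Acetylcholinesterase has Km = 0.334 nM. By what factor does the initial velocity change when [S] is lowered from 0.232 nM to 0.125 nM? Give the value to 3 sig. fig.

Since Vmax cancels, v₂/v₁ = [S]₂(Km+[S]₁) / [S]₁(Km+[S]₂).
= 0.125×(0.334+0.232) / (0.232×(0.334+0.125)) = 0.07075/0.1065 = 0.664.

0.664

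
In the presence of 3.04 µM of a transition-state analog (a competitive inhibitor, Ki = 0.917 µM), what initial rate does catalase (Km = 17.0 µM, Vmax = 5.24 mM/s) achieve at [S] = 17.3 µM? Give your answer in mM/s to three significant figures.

1.00 mM/s

α = 1 + [I]/Ki = 1 + 3.04/0.917 = 4.315.
For a competitive inhibitor, Vmax is unchanged and the apparent Km becomes α·Km: Km,app = 73.4 µM, Vmax,app = 5.24 mM/s.
v = Vmax,app·[S]/(Km,app + [S]) = 5.24 × 17.3/(73.4 + 17.3) = 1.00 mM/s.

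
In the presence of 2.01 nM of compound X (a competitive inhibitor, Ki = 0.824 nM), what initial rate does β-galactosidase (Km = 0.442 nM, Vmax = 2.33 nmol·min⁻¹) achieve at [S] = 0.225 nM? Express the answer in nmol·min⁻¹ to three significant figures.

0.300 nmol·min⁻¹

With α = 1 + [I]/Ki = 1 + 2.01/0.824 = 3.439, the competitive rate law is v = Vmax[S] / (αKm + [S]).
v = 2.33×0.225 / (3.439×0.442 + 0.225) = 0.5242/1.745 = 0.300 nmol·min⁻¹.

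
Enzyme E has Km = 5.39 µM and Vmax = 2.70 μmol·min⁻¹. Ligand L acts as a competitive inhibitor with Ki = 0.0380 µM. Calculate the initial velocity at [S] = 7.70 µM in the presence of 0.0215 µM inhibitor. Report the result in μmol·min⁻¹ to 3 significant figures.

With α = 1 + [I]/Ki = 1 + 0.0215/0.0380 = 1.566, the competitive rate law is v = Vmax[S] / (αKm + [S]).
v = 2.70×7.70 / (1.566×5.39 + 7.70) = 20.79/16.14 = 1.29 μmol·min⁻¹.

1.29 μmol·min⁻¹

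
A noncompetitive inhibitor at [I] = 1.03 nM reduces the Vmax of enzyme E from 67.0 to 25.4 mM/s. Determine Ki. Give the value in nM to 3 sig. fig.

0.629 nM

Noncompetitive: Vmax,app = Vmax/α with α = 1 + [I]/Ki.
α = Vmax/Vmax,app = 67.0/25.4 = 2.638.
Ki = [I]/(α − 1) = 1.03/1.638 = 0.629 nM.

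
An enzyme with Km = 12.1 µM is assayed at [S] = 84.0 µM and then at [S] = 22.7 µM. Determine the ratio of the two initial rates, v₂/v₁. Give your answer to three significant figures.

The fractional saturations are [S]/(Km+[S]) = 84.0/96.10 = 0.8741 and 22.7/34.80 = 0.6523.
v₂/v₁ is just their ratio: 0.6523/0.8741 = 0.746.

0.746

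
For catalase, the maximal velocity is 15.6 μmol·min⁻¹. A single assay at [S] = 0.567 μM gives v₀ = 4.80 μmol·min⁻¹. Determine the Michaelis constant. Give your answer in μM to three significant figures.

v/Vmax = 4.80/15.6 = 0.3077 = [S]/(Km+[S]).
So Km + [S] = [S]/0.3077 = 1.843 μM, giving Km = 1.843 − 0.567 = 1.28 μM.

1.28 μM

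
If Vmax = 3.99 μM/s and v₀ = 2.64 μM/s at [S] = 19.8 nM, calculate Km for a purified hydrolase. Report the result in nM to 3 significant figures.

10.1 nM

From v = Vmax[S]/(Km+[S]), Km = [S](Vmax − v)/v.
Km = 19.8 × (3.99 − 2.64) / 2.64 = 26.73/2.64 = 10.1 nM.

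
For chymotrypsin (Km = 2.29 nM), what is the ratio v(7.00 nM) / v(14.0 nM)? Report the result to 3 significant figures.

0.877

Since Vmax cancels, v₂/v₁ = [S]₂(Km+[S]₁) / [S]₁(Km+[S]₂).
= 7.00×(2.29+14.0) / (14.0×(2.29+7.00)) = 114.0/130.1 = 0.877.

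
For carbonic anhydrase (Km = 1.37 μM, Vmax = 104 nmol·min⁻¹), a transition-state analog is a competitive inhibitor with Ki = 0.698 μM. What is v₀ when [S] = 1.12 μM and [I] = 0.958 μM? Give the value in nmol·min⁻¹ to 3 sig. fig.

26.7 nmol·min⁻¹

With α = 1 + [I]/Ki = 1 + 0.958/0.698 = 2.372, the competitive rate law is v = Vmax[S] / (αKm + [S]).
v = 104×1.12 / (2.372×1.37 + 1.12) = 116.5/4.370 = 26.7 nmol·min⁻¹.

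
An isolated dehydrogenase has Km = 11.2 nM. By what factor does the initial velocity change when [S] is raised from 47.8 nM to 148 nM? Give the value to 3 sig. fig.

1.15

Since Vmax cancels, v₂/v₁ = [S]₂(Km+[S]₁) / [S]₁(Km+[S]₂).
= 148×(11.2+47.8) / (47.8×(11.2+148)) = 8732/7610 = 1.15.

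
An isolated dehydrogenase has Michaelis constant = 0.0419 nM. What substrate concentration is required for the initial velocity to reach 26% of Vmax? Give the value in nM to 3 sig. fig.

v/Vmax = [S]/(Km+[S]) = 0.26, so [S] = Km·0.26/(1 − 0.26) = 0.0419 × 0.3514.
[S] = 0.0147 nM.

0.0147 nM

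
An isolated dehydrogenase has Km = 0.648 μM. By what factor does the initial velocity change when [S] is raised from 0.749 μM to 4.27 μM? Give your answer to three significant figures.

1.62

Since Vmax cancels, v₂/v₁ = [S]₂(Km+[S]₁) / [S]₁(Km+[S]₂).
= 4.27×(0.648+0.749) / (0.749×(0.648+4.27)) = 5.965/3.684 = 1.62.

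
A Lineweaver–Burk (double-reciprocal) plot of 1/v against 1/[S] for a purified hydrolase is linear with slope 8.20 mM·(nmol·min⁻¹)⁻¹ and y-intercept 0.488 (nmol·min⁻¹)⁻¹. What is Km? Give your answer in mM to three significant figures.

y-intercept = 1/Vmax ⇒ Vmax = 2.05 nmol·min⁻¹; slope = Km/Vmax ⇒ Km = slope × Vmax.
Km = 8.20 × 2.05 = 16.8 mM.

16.8 mM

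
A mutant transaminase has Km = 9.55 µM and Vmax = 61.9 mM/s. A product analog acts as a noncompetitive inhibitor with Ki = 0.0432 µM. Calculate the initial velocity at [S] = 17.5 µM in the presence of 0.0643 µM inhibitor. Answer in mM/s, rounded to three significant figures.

16.1 mM/s

α = 1 + [I]/Ki = 1 + 0.0643/0.0432 = 2.488.
For a noncompetitive inhibitor, Vmax is reduced to Vmax/α while Km is unchanged: Km,app = 9.55 µM, Vmax,app = 24.9 mM/s.
v = Vmax,app·[S]/(Km,app + [S]) = 24.9 × 17.5/(9.55 + 17.5) = 16.1 mM/s.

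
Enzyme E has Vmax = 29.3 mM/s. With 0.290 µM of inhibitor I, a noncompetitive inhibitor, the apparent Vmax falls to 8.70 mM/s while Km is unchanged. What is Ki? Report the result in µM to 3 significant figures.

0.122 µM

Noncompetitive: Vmax,app = Vmax/α with α = 1 + [I]/Ki.
α = Vmax/Vmax,app = 29.3/8.70 = 3.368.
Ki = [I]/(α − 1) = 0.290/2.368 = 0.122 µM.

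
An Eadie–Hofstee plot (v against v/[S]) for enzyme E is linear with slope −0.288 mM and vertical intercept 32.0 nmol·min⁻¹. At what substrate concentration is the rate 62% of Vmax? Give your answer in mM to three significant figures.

0.470 mM

The Eadie–Hofstee slope gives Km = 0.288 mM (slope = −Km).
v/Vmax = [S]/(Km+[S]) = 0.62 ⇒ [S] = Km·0.62/(1−0.62) = 0.288 × 1.632 = 0.470 mM.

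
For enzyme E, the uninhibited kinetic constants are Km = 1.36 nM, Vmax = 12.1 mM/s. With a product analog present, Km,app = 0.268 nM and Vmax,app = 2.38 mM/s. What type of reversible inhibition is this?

Both Km and Vmax decrease by the same factor (~5.08-fold) — characteristic of uncompetitive inhibition.

uncompetitive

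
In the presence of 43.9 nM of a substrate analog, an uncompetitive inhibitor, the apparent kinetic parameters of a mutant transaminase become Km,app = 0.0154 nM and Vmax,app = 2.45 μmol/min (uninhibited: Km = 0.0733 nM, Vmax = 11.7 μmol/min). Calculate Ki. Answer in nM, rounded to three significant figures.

11.6 nM

Uncompetitive: Vmax,app = Vmax/α (and Km,app = Km/α) with α = 1 + [I]/Ki.
α = Vmax/Vmax,app = 11.7/2.45 = 4.776.
Ki = [I]/(α − 1) = 43.9/3.776 = 11.6 nM.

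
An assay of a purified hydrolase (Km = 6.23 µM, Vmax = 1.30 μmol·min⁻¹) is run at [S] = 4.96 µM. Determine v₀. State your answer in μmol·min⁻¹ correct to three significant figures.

0.576 μmol·min⁻¹

[S]/(Km+[S]) = 4.96/11.19 = 0.4433, the fractional saturation.
v = 0.4433 × Vmax = 0.4433 × 1.30 = 0.576 μmol·min⁻¹.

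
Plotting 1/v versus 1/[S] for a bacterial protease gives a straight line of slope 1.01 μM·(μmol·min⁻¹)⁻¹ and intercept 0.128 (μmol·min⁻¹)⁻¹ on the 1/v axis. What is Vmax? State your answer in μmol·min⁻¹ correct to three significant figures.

7.81 μmol·min⁻¹

The y-intercept of a Lineweaver–Burk plot equals 1/Vmax, so Vmax = 1/0.128 = 7.81 μmol·min⁻¹.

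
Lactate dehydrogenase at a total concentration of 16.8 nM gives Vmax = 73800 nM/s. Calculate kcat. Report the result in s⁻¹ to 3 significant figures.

4390 s⁻¹

kcat = Vmax/[E]total = 73800 nM/s / 16.8 nM = 4390 s⁻¹.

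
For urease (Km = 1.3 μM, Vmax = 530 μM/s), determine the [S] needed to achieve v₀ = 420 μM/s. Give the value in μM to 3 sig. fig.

4.96 μM

The required fractional saturation is v/Vmax = 420/530 = 0.7925.
Then [S]/(Km+[S]) = 0.7925 ⇒ [S] = 1.3 × 0.7925/(1 − 0.7925) = 4.96 μM.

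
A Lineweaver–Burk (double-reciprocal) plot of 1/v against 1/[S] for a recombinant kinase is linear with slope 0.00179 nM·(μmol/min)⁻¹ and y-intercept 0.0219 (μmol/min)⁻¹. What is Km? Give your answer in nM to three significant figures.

0.0817 nM

y-intercept = 1/Vmax ⇒ Vmax = 45.7 μmol/min; slope = Km/Vmax ⇒ Km = slope × Vmax.
Km = 0.00179 × 45.7 = 0.0817 nM.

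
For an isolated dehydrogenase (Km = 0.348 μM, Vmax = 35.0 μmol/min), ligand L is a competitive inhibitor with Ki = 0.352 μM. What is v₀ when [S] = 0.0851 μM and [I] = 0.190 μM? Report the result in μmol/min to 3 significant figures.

α = 1 + [I]/Ki = 1 + 0.190/0.352 = 1.540.
For a competitive inhibitor, Vmax is unchanged and the apparent Km becomes α·Km: Km,app = 0.536 μM, Vmax,app = 35.0 μmol/min.
v = Vmax,app·[S]/(Km,app + [S]) = 35.0 × 0.0851/(0.536 + 0.0851) = 4.80 μmol/min.

4.80 μmol/min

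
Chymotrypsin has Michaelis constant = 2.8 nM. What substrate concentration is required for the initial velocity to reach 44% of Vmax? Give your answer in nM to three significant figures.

2.20 nM

v/Vmax = [S]/(Km+[S]) = 0.44, so [S] = Km·0.44/(1 − 0.44) = 2.8 × 0.7857.
[S] = 2.20 nM.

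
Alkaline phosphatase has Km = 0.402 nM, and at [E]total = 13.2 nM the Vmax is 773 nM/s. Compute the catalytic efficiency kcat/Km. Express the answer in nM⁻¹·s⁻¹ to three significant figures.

kcat = Vmax/[E]total = 773/13.2 = 58.6 s⁻¹.
kcat/Km = 58.6/0.402 = 146 nM⁻¹·s⁻¹.

146 nM⁻¹·s⁻¹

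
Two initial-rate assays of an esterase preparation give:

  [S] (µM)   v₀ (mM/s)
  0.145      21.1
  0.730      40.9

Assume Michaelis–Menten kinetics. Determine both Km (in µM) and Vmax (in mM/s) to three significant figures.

In reciprocal form, 1/v = (Km/Vmax)·(1/[S]) + 1/Vmax. The two points give (1/[S], 1/v) = (6.897, 0.04739) and (1.370, 0.02445).
Slope = (0.04739 − 0.02445)/(6.897 − 1.370) = 0.004151; intercept = 0.04739 − 0.004151×6.897 = 0.01876.
Vmax = 1/intercept = 53.3 mM/s; Km = slope × Vmax = 0.004151 × 53.3 = 0.221 µM.

Km = 0.221 µM; Vmax = 53.3 mM/s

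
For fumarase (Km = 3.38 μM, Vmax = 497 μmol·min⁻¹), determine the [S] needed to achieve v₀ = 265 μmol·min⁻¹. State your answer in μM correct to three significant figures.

3.86 μM

The required fractional saturation is v/Vmax = 265/497 = 0.5332.
Then [S]/(Km+[S]) = 0.5332 ⇒ [S] = 3.38 × 0.5332/(1 − 0.5332) = 3.86 μM.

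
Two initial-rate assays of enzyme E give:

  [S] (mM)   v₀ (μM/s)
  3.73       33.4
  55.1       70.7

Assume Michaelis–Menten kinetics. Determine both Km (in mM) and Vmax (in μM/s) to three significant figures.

From v = Vmax[S]/(Km+[S]), each point gives Vmax = v(Km+[S])/[S].
Equating: 33.4(Km+3.73)/3.73 = 70.7(Km+55.1)/55.1.
8.954·Km + 33.4 = 1.283·Km + 70.7, so (8.954 − 1.283)·Km = 70.7 − 33.4.
Km = 37.30/7.671 = 4.86 mM; then Vmax = 33.4(4.86+3.73)/3.73 = 76.9 μM/s.

Km = 4.86 mM; Vmax = 76.9 μM/s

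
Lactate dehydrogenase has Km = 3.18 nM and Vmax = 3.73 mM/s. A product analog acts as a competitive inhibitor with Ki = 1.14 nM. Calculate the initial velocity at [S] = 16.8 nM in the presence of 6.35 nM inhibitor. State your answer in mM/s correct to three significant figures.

With α = 1 + [I]/Ki = 1 + 6.35/1.14 = 6.570, the competitive rate law is v = Vmax[S] / (αKm + [S]).
v = 3.73×16.8 / (6.570×3.18 + 16.8) = 62.66/37.69 = 1.66 mM/s.

1.66 mM/s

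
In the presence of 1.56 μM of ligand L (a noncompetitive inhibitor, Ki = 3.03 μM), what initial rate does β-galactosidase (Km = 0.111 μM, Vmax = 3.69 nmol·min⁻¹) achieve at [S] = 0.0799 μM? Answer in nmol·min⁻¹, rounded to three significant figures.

1.02 nmol·min⁻¹

With α = 1 + [I]/Ki = 1 + 1.56/3.03 = 1.515, the noncompetitive rate law is v = (Vmax/α)·[S] / (Km + [S]).
v = (3.69/1.515)×0.0799 / (0.111 + 0.0799) = 0.1946/0.1909 = 1.02 nmol·min⁻¹.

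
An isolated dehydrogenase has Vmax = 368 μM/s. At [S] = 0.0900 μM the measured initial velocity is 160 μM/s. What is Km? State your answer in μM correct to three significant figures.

From v = Vmax[S]/(Km+[S]), Km = [S](Vmax − v)/v.
Km = 0.0900 × (368 − 160) / 160 = 18.72/160 = 0.117 μM.

0.117 μM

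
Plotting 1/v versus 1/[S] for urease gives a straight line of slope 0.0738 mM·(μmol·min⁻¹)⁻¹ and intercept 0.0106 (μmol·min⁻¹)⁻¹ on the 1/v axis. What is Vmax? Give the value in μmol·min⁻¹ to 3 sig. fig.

The y-intercept of a Lineweaver–Burk plot equals 1/Vmax, so Vmax = 1/0.0106 = 94.3 μmol·min⁻¹.

94.3 μmol·min⁻¹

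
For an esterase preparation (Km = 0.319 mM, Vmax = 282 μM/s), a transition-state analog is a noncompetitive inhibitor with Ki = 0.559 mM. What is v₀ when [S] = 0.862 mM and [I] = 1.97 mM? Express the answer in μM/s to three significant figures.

With α = 1 + [I]/Ki = 1 + 1.97/0.559 = 4.524, the noncompetitive rate law is v = (Vmax/α)·[S] / (Km + [S]).
v = (282/4.524)×0.862 / (0.319 + 0.862) = 53.73/1.181 = 45.5 μM/s.

45.5 μM/s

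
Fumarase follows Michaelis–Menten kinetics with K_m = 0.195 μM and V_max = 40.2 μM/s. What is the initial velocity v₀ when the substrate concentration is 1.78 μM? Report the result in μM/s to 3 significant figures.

[S]/(Km+[S]) = 1.78/1.975 = 0.9013, the fractional saturation.
v = 0.9013 × Vmax = 0.9013 × 40.2 = 36.2 μM/s.

36.2 μM/s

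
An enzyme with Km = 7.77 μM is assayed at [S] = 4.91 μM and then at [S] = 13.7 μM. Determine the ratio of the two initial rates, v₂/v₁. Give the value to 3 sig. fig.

Since Vmax cancels, v₂/v₁ = [S]₂(Km+[S]₁) / [S]₁(Km+[S]₂).
= 13.7×(7.77+4.91) / (4.91×(7.77+13.7)) = 173.7/105.4 = 1.65.

1.65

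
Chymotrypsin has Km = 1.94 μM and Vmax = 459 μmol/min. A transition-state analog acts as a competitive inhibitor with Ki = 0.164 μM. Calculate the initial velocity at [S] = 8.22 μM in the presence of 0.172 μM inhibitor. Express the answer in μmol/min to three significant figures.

309 μmol/min

α = 1 + [I]/Ki = 1 + 0.172/0.164 = 2.049.
For a competitive inhibitor, Vmax is unchanged and the apparent Km becomes α·Km: Km,app = 3.97 μM, Vmax,app = 459 μmol/min.
v = Vmax,app·[S]/(Km,app + [S]) = 459 × 8.22/(3.97 + 8.22) = 309 μmol/min.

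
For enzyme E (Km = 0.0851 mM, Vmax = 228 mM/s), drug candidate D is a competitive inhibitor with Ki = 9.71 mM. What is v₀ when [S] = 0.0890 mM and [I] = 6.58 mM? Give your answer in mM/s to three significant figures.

87.6 mM/s

α = 1 + [I]/Ki = 1 + 6.58/9.71 = 1.678.
For a competitive inhibitor, Vmax is unchanged and the apparent Km becomes α·Km: Km,app = 0.143 mM, Vmax,app = 228 mM/s.
v = Vmax,app·[S]/(Km,app + [S]) = 228 × 0.0890/(0.143 + 0.0890) = 87.6 mM/s.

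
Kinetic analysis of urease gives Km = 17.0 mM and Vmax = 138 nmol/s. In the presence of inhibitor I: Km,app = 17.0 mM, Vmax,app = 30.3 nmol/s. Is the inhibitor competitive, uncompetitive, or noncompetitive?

noncompetitive

Vmax decreases (138 → 30.3 nmol/s) while Km is unchanged — pure noncompetitive inhibition.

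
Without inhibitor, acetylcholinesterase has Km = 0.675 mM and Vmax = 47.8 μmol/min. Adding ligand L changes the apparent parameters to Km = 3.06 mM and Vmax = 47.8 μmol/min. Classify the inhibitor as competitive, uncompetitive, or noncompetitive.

competitive

Km increases (0.675 → 3.06 mM) while Vmax is unchanged — the hallmark of competitive inhibition.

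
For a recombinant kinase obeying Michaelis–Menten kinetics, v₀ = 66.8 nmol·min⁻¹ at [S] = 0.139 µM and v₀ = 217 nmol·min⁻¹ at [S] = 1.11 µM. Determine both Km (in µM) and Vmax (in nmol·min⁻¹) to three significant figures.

In reciprocal form, 1/v = (Km/Vmax)·(1/[S]) + 1/Vmax. The two points give (1/[S], 1/v) = (7.194, 0.01497) and (0.9009, 0.004608).
Slope = (0.01497 − 0.004608)/(7.194 − 0.9009) = 0.001646; intercept = 0.01497 − 0.001646×7.194 = 0.003125.
Vmax = 1/intercept = 320 nmol·min⁻¹; Km = slope × Vmax = 0.001646 × 320 = 0.527 µM.

Km = 0.527 µM; Vmax = 320 nmol·min⁻¹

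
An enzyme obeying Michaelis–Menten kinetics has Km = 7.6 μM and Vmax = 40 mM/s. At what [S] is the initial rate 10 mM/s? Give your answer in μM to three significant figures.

2.53 μM

The required fractional saturation is v/Vmax = 10/40 = 0.2500.
Then [S]/(Km+[S]) = 0.2500 ⇒ [S] = 7.6 × 0.2500/(1 − 0.2500) = 2.53 μM.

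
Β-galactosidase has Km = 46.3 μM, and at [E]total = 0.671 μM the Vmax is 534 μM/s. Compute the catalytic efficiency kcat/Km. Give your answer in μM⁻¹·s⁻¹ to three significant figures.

kcat = Vmax/[E]total = 534/0.671 = 796 s⁻¹.
kcat/Km = 796/46.3 = 17.2 μM⁻¹·s⁻¹.

17.2 μM⁻¹·s⁻¹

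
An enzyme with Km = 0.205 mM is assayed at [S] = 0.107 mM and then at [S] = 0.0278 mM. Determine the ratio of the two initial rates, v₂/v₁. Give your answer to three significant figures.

Since Vmax cancels, v₂/v₁ = [S]₂(Km+[S]₁) / [S]₁(Km+[S]₂).
= 0.0278×(0.205+0.107) / (0.107×(0.205+0.0278)) = 0.008674/0.02491 = 0.348.

0.348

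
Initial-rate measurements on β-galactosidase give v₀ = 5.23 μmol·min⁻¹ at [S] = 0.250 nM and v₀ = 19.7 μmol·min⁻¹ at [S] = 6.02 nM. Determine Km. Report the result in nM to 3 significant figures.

In reciprocal form, 1/v = (Km/Vmax)·(1/[S]) + 1/Vmax. The two points give (1/[S], 1/v) = (4.000, 0.1912) and (0.1661, 0.05076).
Slope = (0.1912 − 0.05076)/(4.000 − 0.1661) = 0.03663; intercept = 0.1912 − 0.03663×4.000 = 0.04468.
Vmax = 1/intercept = 22.4 μmol·min⁻¹; Km = slope × Vmax = 0.03663 × 22.4 = 0.820 nM.

0.820 nM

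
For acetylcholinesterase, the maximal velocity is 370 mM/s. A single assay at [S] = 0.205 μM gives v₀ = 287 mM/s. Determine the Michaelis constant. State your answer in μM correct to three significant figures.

0.0593 μM

From v = Vmax[S]/(Km+[S]), Km = [S](Vmax − v)/v.
Km = 0.205 × (370 − 287) / 287 = 17.02/287 = 0.0593 μM.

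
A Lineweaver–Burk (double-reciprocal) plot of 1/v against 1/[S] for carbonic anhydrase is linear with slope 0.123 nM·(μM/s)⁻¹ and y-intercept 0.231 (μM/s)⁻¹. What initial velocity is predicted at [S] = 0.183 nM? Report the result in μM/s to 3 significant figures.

1.11 μM/s

The y-intercept is 1/Vmax, so Vmax = 1/0.231 = 4.33 μM/s.
The slope is Km/Vmax, so Km = 0.123 × 4.33 = 0.532 nM.
Then v = 4.33 × 0.183/(0.532 + 0.183) = 1.11 μM/s.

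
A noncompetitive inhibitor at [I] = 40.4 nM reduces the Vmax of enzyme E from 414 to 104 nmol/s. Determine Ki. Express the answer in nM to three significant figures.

Noncompetitive: Vmax,app = Vmax/α with α = 1 + [I]/Ki.
α = Vmax/Vmax,app = 414/104 = 3.981.
Ki = [I]/(α − 1) = 40.4/2.981 = 13.6 nM.

13.6 nM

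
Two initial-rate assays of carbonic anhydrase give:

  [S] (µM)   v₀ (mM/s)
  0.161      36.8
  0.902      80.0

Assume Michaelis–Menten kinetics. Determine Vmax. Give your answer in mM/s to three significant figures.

107 mM/s

In reciprocal form, 1/v = (Km/Vmax)·(1/[S]) + 1/Vmax. The two points give (1/[S], 1/v) = (6.211, 0.02717) and (1.109, 0.01250).
Slope = (0.02717 − 0.01250)/(6.211 − 1.109) = 0.002876; intercept = 0.02717 − 0.002876×6.211 = 0.009312.
Vmax = 1/intercept = 107 mM/s; Km = slope × Vmax = 0.002876 × 107 = 0.309 µM.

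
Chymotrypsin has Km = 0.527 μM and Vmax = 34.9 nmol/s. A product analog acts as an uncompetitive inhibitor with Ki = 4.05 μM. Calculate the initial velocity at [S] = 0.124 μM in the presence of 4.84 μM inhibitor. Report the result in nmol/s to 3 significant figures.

With α = 1 + [I]/Ki = 1 + 4.84/4.05 = 2.195, the uncompetitive rate law is v = (Vmax/α)·[S] / (Km/α + [S]).
v = (34.9/2.195)×0.124 / (0.527/2.195 + 0.124) = 1.972/0.3641 = 5.41 nmol/s.

5.41 nmol/s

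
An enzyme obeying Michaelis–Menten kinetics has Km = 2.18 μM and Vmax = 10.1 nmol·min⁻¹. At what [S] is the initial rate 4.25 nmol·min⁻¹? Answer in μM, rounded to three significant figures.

Rearranging v = Vmax[S]/(Km+[S]) gives [S] = Km·v/(Vmax − v).
[S] = 2.18 × 4.25 / (10.1 − 4.25) = 9.265/5.850 = 1.58 μM.

1.58 μM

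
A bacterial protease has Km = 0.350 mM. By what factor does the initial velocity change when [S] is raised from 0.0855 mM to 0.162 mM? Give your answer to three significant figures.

Since Vmax cancels, v₂/v₁ = [S]₂(Km+[S]₁) / [S]₁(Km+[S]₂).
= 0.162×(0.350+0.0855) / (0.0855×(0.350+0.162)) = 0.07055/0.04378 = 1.61.

1.61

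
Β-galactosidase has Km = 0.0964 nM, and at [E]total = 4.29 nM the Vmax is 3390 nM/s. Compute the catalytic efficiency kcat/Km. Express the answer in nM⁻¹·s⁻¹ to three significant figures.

kcat = Vmax/[E]total = 3390/4.29 = 790 s⁻¹.
kcat/Km = 790/0.0964 = 8200 nM⁻¹·s⁻¹.

8200 nM⁻¹·s⁻¹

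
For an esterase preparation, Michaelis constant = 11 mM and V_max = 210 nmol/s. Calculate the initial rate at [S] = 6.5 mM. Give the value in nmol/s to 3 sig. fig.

78.0 nmol/s

[S]/(Km+[S]) = 6.5/17.50 = 0.3714, the fractional saturation.
v = 0.3714 × Vmax = 0.3714 × 210 = 78.0 nmol/s.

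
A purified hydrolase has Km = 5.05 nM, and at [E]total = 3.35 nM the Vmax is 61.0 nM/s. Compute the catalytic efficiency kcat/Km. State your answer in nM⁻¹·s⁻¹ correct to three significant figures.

kcat = Vmax/[E]total = 61.0/3.35 = 18.2 s⁻¹.
kcat/Km = 18.2/5.05 = 3.61 nM⁻¹·s⁻¹.

3.61 nM⁻¹·s⁻¹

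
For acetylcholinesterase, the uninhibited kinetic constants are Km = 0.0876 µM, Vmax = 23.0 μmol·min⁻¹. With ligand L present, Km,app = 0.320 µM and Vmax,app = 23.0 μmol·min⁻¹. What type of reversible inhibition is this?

competitive

Km increases (0.0876 → 0.320 µM) while Vmax is unchanged — the hallmark of competitive inhibition.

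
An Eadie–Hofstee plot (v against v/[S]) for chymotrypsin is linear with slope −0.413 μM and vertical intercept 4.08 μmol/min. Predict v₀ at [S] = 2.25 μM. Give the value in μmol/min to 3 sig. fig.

3.45 μmol/min

In the Eadie–Hofstee form v = Vmax − Km·(v/[S]), the slope is −Km and the intercept is Vmax, so Km = 0.413 μM and Vmax = 4.08 μmol/min.
v = 4.08 × 2.25/(0.413 + 2.25) = 3.45 μmol/min.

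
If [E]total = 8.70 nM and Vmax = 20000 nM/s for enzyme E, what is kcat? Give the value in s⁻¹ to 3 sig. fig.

2300 s⁻¹

kcat = Vmax/[E]total = 20000 nM/s / 8.70 nM = 2300 s⁻¹.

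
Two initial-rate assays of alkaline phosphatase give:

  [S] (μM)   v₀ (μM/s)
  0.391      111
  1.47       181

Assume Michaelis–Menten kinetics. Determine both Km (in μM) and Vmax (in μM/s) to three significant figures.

From v = Vmax[S]/(Km+[S]), each point gives Vmax = v(Km+[S])/[S].
Equating: 111(Km+0.391)/0.391 = 181(Km+1.47)/1.47.
283.9·Km + 111 = 123.1·Km + 181, so (283.9 − 123.1)·Km = 181 − 111.
Km = 70.00/160.8 = 0.435 μM; then Vmax = 111(0.435+0.391)/0.391 = 235 μM/s.

Km = 0.435 μM; Vmax = 235 μM/s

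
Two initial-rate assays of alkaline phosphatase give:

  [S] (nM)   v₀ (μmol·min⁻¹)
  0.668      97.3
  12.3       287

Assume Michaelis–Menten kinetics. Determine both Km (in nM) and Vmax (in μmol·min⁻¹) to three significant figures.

In reciprocal form, 1/v = (Km/Vmax)·(1/[S]) + 1/Vmax. The two points give (1/[S], 1/v) = (1.497, 0.01028) and (0.08130, 0.003484).
Slope = (0.01028 − 0.003484)/(1.497 − 0.08130) = 0.004798; intercept = 0.01028 − 0.004798×1.497 = 0.003094.
Vmax = 1/intercept = 323 μmol·min⁻¹; Km = slope × Vmax = 0.004798 × 323 = 1.55 nM.

Km = 1.55 nM; Vmax = 323 μmol·min⁻¹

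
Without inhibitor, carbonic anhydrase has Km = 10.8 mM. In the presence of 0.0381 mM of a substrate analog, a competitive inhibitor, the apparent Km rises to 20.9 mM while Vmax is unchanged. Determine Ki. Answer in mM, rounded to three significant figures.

0.0407 mM

Competitive: Km,app = α·Km with α = 1 + [I]/Ki.
α = Km,app/Km = 20.9/10.8 = 1.935.
Ki = [I]/(α − 1) = 0.0381/0.9352 = 0.0407 mM.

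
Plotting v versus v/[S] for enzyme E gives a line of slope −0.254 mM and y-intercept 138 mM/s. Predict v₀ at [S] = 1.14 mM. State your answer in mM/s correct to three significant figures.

113 mM/s

In the Eadie–Hofstee form v = Vmax − Km·(v/[S]), the slope is −Km and the intercept is Vmax, so Km = 0.254 mM and Vmax = 138 mM/s.
v = 138 × 1.14/(0.254 + 1.14) = 113 mM/s.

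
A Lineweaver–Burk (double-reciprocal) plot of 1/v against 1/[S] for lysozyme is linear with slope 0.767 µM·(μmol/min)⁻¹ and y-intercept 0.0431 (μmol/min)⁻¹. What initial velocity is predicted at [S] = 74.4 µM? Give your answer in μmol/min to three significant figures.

The y-intercept is 1/Vmax, so Vmax = 1/0.0431 = 23.2 μmol/min.
The slope is Km/Vmax, so Km = 0.767 × 23.2 = 17.8 µM.
Then v = 23.2 × 74.4/(17.8 + 74.4) = 18.7 μmol/min.

18.7 μmol/min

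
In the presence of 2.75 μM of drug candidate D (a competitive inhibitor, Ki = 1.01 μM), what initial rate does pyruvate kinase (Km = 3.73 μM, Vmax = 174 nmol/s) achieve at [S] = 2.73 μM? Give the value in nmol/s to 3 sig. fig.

α = 1 + [I]/Ki = 1 + 2.75/1.01 = 3.723.
For a competitive inhibitor, Vmax is unchanged and the apparent Km becomes α·Km: Km,app = 13.9 μM, Vmax,app = 174 nmol/s.
v = Vmax,app·[S]/(Km,app + [S]) = 174 × 2.73/(13.9 + 2.73) = 28.6 nmol/s.

28.6 nmol/s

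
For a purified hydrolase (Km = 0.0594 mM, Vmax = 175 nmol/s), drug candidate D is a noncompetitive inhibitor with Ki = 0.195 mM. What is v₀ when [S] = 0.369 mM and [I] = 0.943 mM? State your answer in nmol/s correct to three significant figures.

25.8 nmol/s

α = 1 + [I]/Ki = 1 + 0.943/0.195 = 5.836.
For a noncompetitive inhibitor, Vmax is reduced to Vmax/α while Km is unchanged: Km,app = 0.0594 mM, Vmax,app = 30.0 nmol/s.
v = Vmax,app·[S]/(Km,app + [S]) = 30.0 × 0.369/(0.0594 + 0.369) = 25.8 nmol/s.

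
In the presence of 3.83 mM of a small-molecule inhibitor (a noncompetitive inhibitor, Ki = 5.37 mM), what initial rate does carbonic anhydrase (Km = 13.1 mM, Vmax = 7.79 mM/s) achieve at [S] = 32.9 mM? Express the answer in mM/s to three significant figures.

α = 1 + [I]/Ki = 1 + 3.83/5.37 = 1.713.
For a noncompetitive inhibitor, Vmax is reduced to Vmax/α while Km is unchanged: Km,app = 13.1 mM, Vmax,app = 4.55 mM/s.
v = Vmax,app·[S]/(Km,app + [S]) = 4.55 × 32.9/(13.1 + 32.9) = 3.25 mM/s.

3.25 mM/s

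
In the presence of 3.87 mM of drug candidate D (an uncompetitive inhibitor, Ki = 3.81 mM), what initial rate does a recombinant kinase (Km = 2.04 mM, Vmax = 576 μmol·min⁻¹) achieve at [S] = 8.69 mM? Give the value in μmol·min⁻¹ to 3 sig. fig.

With α = 1 + [I]/Ki = 1 + 3.87/3.81 = 2.016, the uncompetitive rate law is v = (Vmax/α)·[S] / (Km/α + [S]).
v = (576/2.016)×8.69 / (2.04/2.016 + 8.69) = 2483/9.702 = 256 μmol·min⁻¹.

256 μmol·min⁻¹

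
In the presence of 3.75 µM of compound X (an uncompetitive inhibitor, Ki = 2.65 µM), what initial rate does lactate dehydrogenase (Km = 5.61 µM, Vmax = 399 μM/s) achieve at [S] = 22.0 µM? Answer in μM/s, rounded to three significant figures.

α = 1 + [I]/Ki = 1 + 3.75/2.65 = 2.415.
For an uncompetitive inhibitor, both parameters are divided by α, giving Vmax/α and Km/α: Km,app = 2.32 µM, Vmax,app = 165 μM/s.
v = Vmax,app·[S]/(Km,app + [S]) = 165 × 22.0/(2.32 + 22.0) = 149 μM/s.

149 μM/s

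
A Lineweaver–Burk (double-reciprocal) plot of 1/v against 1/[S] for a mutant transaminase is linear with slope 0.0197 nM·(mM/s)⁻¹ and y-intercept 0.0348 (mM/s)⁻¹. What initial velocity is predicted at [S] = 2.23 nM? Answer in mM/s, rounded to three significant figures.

22.9 mM/s

The y-intercept is 1/Vmax, so Vmax = 1/0.0348 = 28.7 mM/s.
The slope is Km/Vmax, so Km = 0.0197 × 28.7 = 0.566 nM.
Then v = 28.7 × 2.23/(0.566 + 2.23) = 22.9 mM/s.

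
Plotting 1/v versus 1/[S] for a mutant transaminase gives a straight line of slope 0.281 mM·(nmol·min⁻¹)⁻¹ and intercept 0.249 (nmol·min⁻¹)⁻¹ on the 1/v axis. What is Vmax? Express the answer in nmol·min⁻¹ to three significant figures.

The y-intercept of a Lineweaver–Burk plot equals 1/Vmax, so Vmax = 1/0.249 = 4.02 nmol·min⁻¹.

4.02 nmol·min⁻¹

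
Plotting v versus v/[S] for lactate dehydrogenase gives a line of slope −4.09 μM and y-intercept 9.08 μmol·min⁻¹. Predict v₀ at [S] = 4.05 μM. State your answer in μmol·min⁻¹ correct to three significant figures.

4.52 μmol·min⁻¹

In the Eadie–Hofstee form v = Vmax − Km·(v/[S]), the slope is −Km and the intercept is Vmax, so Km = 4.09 μM and Vmax = 9.08 μmol·min⁻¹.
v = 9.08 × 4.05/(4.09 + 4.05) = 4.52 μmol·min⁻¹.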